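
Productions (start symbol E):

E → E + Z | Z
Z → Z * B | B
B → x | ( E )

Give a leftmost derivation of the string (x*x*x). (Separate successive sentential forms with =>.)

E => Z   [E → Z]
Z => B   [Z → B]
B => (E)   [B → ( E )]
(E) => (Z)   [E → Z]
(Z) => (Z*B)   [Z → Z * B]
(Z*B) => (Z*B*B)   [Z → Z * B]
(Z*B*B) => (B*B*B)   [Z → B]
(B*B*B) => (x*B*B)   [B → x]
(x*B*B) => (x*x*B)   [B → x]
(x*x*B) => (x*x*x)   [B → x]

E => Z => B => (E) => (Z) => (Z*B) => (Z*B*B) => (B*B*B) => (x*B*B) => (x*x*B) => (x*x*x)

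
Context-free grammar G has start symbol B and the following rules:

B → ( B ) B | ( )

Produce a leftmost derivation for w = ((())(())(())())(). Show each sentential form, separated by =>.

B => (B)B => ((B)B)B => ((())B)B => ((())(B)B)B => ((())(())B)B => ((())(())(B)B)B => ((())(())(())B)B => ((())(())(())())B => ((())(())(())())()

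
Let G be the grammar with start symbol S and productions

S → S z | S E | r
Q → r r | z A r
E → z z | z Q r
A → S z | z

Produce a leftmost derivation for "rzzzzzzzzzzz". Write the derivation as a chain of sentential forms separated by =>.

S => SE   [S → S E]
SE => SzE   [S → S z]
SzE => SEzE   [S → S E]
SEzE => SEEzE   [S → S E]
SEEzE => SEEEzE   [S → S E]
SEEEzE => SEEEEzE   [S → S E]
SEEEEzE => rEEEEzE   [S → r]
rEEEEzE => rzzEEEzE   [E → z z]
rzzEEEzE => rzzzzEEzE   [E → z z]
rzzzzEEzE => rzzzzzzEzE   [E → z z]
rzzzzzzEzE => rzzzzzzzzzE   [E → z z]
rzzzzzzzzzE => rzzzzzzzzzzz   [E → z z]

S => SE => SzE => SEzE => SEEzE => SEEEzE => SEEEEzE => rEEEEzE => rzzEEEzE => rzzzzEEzE => rzzzzzzEzE => rzzzzzzzzzE => rzzzzzzzzzzz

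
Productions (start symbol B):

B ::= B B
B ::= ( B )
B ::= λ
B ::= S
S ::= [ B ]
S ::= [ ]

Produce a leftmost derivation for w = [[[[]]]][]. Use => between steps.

B=>BB=>SB=>[B]B=>[S]B=>[[B]]B=>[[S]]B=>[[[B]]]B=>[[[S]]]B=>[[[[]]]]B=>[[[[]]]]BB=>[[[[]]]]SB=>[[[[]]]][B]B=>[[[[]]]][]B=>[[[[]]]][]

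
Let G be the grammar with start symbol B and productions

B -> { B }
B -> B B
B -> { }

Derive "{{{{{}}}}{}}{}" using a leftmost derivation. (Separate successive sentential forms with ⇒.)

B ⇒ BB   [B -> B B]
BB ⇒ {B}B   [B -> { B }]
{B}B ⇒ {BB}B   [B -> B B]
{BB}B ⇒ {{B}B}B   [B -> { B }]
{{B}B}B ⇒ {{{B}}B}B   [B -> { B }]
{{{B}}B}B ⇒ {{{{B}}}B}B   [B -> { B }]
{{{{B}}}B}B ⇒ {{{{{}}}}B}B   [B -> { }]
{{{{{}}}}B}B ⇒ {{{{{}}}}{}}B   [B -> { }]
{{{{{}}}}{}}B ⇒ {{{{{}}}}{}}{}   [B -> { }]

B ⇒ BB ⇒ {B}B ⇒ {BB}B ⇒ {{B}B}B ⇒ {{{B}}B}B ⇒ {{{{B}}}B}B ⇒ {{{{{}}}}B}B ⇒ {{{{{}}}}{}}B ⇒ {{{{{}}}}{}}{}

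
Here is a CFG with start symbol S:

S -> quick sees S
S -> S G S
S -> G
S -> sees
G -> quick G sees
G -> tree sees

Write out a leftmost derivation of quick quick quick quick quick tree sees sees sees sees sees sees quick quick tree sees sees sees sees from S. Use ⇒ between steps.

S ⇒ S G S   [S -> S G S]
S G S ⇒ G G S   [S -> G]
G G S ⇒ quick G sees G S   [G -> quick G sees]
quick G sees G S ⇒ quick quick G sees sees G S   [G -> quick G sees]
quick quick G sees sees G S ⇒ quick quick quick G sees sees sees G S   [G -> quick G sees]
quick quick quick G sees sees sees G S ⇒ quick quick quick quick G sees sees sees sees G S   [G -> quick G sees]
quick quick quick quick G sees sees sees sees G S ⇒ quick quick quick quick quick G sees sees sees sees sees G S   [G -> quick G sees]
quick quick quick quick quick G sees sees sees sees sees G S ⇒ quick quick quick quick quick tree sees sees sees sees sees sees G S   [G -> tree sees]
quick quick quick quick quick tree sees sees sees sees sees sees G S ⇒ quick quick quick quick quick tree sees sees sees sees sees sees quick G sees S   [G -> quick G sees]
quick quick quick quick quick tree sees sees sees sees sees sees quick G sees S ⇒ quick quick quick quick quick tree sees sees sees sees sees sees quick quick G sees sees S   [G -> quick G sees]
quick quick quick quick quick tree sees sees sees sees sees sees quick quick G sees sees S ⇒ quick quick quick quick quick tree sees sees sees sees sees sees quick quick tree sees sees sees S   [G -> tree sees]
quick quick quick quick quick tree sees sees sees sees sees sees quick quick tree sees sees sees S ⇒ quick quick quick quick quick tree sees sees sees sees sees sees quick quick tree sees sees sees sees   [S -> sees]

S ⇒ S G S ⇒ G G S ⇒ quick G sees G S ⇒ quick quick G sees sees G S ⇒ quick quick quick G sees sees sees G S ⇒ quick quick quick quick G sees sees sees sees G S ⇒ quick quick quick quick quick G sees sees sees sees sees G S ⇒ quick quick quick quick quick tree sees sees sees sees sees sees G S ⇒ quick quick quick quick quick tree sees sees sees sees sees sees quick G sees S ⇒ quick quick quick quick quick tree sees sees sees sees sees sees quick quick G sees sees S ⇒ quick quick quick quick quick tree sees sees sees sees sees sees quick quick tree sees sees sees S ⇒ quick quick quick quick quick tree sees sees sees sees sees sees quick quick tree sees sees sees sees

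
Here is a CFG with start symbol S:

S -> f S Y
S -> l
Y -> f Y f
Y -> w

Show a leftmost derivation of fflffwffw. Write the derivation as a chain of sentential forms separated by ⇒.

S ⇒ fSY ⇒ ffSYY ⇒ fflYY ⇒ fflfYfY ⇒ fflffYffY ⇒ fflffwffY ⇒ fflffwffw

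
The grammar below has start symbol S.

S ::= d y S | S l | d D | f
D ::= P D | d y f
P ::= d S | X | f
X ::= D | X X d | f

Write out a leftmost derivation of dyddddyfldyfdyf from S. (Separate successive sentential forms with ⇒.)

S ⇒ dyS   [S ::= d y S]
dyS ⇒ dydD   [S ::= d D]
dydD ⇒ dydPD   [D ::= P D]
dydPD ⇒ dydXD   [P ::= X]
dydXD ⇒ dydDD   [X ::= D]
dydDD ⇒ dydPDD   [D ::= P D]
dydPDD ⇒ dyddSDD   [P ::= d S]
dyddSDD ⇒ dyddSlDD   [S ::= S l]
dyddSlDD ⇒ dydddDlDD   [S ::= d D]
dydddDlDD ⇒ dyddddyflDD   [D ::= d y f]
dyddddyflDD ⇒ dyddddyfldyfD   [D ::= d y f]
dyddddyfldyfD ⇒ dyddddyfldyfdyf   [D ::= d y f]

S ⇒ dyS ⇒ dydD ⇒ dydPD ⇒ dydXD ⇒ dydDD ⇒ dydPDD ⇒ dyddSDD ⇒ dyddSlDD ⇒ dydddDlDD ⇒ dyddddyflDD ⇒ dyddddyfldyfD ⇒ dyddddyfldyfdyf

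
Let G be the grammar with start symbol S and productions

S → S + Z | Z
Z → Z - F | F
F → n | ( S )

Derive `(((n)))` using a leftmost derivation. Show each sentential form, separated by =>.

S => Z   [S → Z]
Z => F   [Z → F]
F => (S)   [F → ( S )]
(S) => (Z)   [S → Z]
(Z) => (F)   [Z → F]
(F) => ((S))   [F → ( S )]
((S)) => ((Z))   [S → Z]
((Z)) => ((F))   [Z → F]
((F)) => (((S)))   [F → ( S )]
(((S))) => (((Z)))   [S → Z]
(((Z))) => (((F)))   [Z → F]
(((F))) => (((n)))   [F → n]

S => Z => F => (S) => (Z) => (F) => ((S)) => ((Z)) => ((F)) => (((S))) => (((Z))) => (((F))) => (((n)))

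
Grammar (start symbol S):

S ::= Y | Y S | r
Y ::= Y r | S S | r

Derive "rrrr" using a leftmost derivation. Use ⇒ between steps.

S ⇒ Y ⇒ SS ⇒ YS ⇒ SSS ⇒ YSSS ⇒ rSSS ⇒ rYSS ⇒ rrSS ⇒ rrrS ⇒ rrrr

S ⇒ Y   [S ::= Y]
Y ⇒ SS   [Y ::= S S]
SS ⇒ YS   [S ::= Y]
YS ⇒ SSS   [Y ::= S S]
SSS ⇒ YSSS   [S ::= Y S]
YSSS ⇒ rSSS   [Y ::= r]
rSSS ⇒ rYSS   [S ::= Y]
rYSS ⇒ rrSS   [Y ::= r]
rrSS ⇒ rrrS   [S ::= r]
rrrS ⇒ rrrr   [S ::= r]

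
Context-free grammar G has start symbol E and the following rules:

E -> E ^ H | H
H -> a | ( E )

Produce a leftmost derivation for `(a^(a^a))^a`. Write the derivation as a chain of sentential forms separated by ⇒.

E ⇒ E^H   [E -> E ^ H]
E^H ⇒ H^H   [E -> H]
H^H ⇒ (E)^H   [H -> ( E )]
(E)^H ⇒ (E^H)^H   [E -> E ^ H]
(E^H)^H ⇒ (H^H)^H   [E -> H]
(H^H)^H ⇒ (a^H)^H   [H -> a]
(a^H)^H ⇒ (a^(E))^H   [H -> ( E )]
(a^(E))^H ⇒ (a^(E^H))^H   [E -> E ^ H]
(a^(E^H))^H ⇒ (a^(H^H))^H   [E -> H]
(a^(H^H))^H ⇒ (a^(a^H))^H   [H -> a]
(a^(a^H))^H ⇒ (a^(a^a))^H   [H -> a]
(a^(a^a))^H ⇒ (a^(a^a))^a   [H -> a]

E ⇒ E^H ⇒ H^H ⇒ (E)^H ⇒ (E^H)^H ⇒ (H^H)^H ⇒ (a^H)^H ⇒ (a^(E))^H ⇒ (a^(E^H))^H ⇒ (a^(H^H))^H ⇒ (a^(a^H))^H ⇒ (a^(a^a))^H ⇒ (a^(a^a))^a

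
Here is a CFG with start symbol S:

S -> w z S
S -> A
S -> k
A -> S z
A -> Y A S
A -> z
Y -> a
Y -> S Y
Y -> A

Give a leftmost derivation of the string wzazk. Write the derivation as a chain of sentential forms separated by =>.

S => wzS => wzA => wzYAS => wzaAS => wzazS => wzazk

S => wzS   [S -> w z S]
wzS => wzA   [S -> A]
wzA => wzYAS   [A -> Y A S]
wzYAS => wzaAS   [Y -> a]
wzaAS => wzazS   [A -> z]
wzazS => wzazk   [S -> k]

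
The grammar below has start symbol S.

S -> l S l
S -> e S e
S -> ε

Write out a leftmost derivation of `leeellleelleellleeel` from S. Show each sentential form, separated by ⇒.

S ⇒ lSl ⇒ leSel ⇒ leeSeel ⇒ leeeSeeel ⇒ leeelSleeel ⇒ leeellSlleeel ⇒ leeelllSllleeel ⇒ leeellleSellleeel ⇒ leeellleeSeellleeel ⇒ leeellleelSleellleeel ⇒ leeellleelleellleeel

S ⇒ lSl   [S -> l S l]
lSl ⇒ leSel   [S -> e S e]
leSel ⇒ leeSeel   [S -> e S e]
leeSeel ⇒ leeeSeeel   [S -> e S e]
leeeSeeel ⇒ leeelSleeel   [S -> l S l]
leeelSleeel ⇒ leeellSlleeel   [S -> l S l]
leeellSlleeel ⇒ leeelllSllleeel   [S -> l S l]
leeelllSllleeel ⇒ leeellleSellleeel   [S -> e S e]
leeellleSellleeel ⇒ leeellleeSeellleeel   [S -> e S e]
leeellleeSeellleeel ⇒ leeellleelSleellleeel   [S -> l S l]
leeellleelSleellleeel ⇒ leeellleelleellleeel   [S -> ε]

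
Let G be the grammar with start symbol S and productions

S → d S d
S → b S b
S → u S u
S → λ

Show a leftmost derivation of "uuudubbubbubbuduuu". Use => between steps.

S => uSu   [S → u S u]
uSu => uuSuu   [S → u S u]
uuSuu => uuuSuuu   [S → u S u]
uuuSuuu => uuudSduuu   [S → d S d]
uuudSduuu => uuuduSuduuu   [S → u S u]
uuuduSuduuu => uuudubSbuduuu   [S → b S b]
uuudubSbuduuu => uuudubbSbbuduuu   [S → b S b]
uuudubbSbbuduuu => uuudubbuSubbuduuu   [S → u S u]
uuudubbuSubbuduuu => uuudubbubSbubbuduuu   [S → b S b]
uuudubbubSbubbuduuu => uuudubbubbubbuduuu   [S → λ]

S => uSu => uuSuu => uuuSuuu => uuudSduuu => uuuduSuduuu => uuudubSbuduuu => uuudubbSbbuduuu => uuudubbuSubbuduuu => uuudubbubSbubbuduuu => uuudubbubbubbuduuu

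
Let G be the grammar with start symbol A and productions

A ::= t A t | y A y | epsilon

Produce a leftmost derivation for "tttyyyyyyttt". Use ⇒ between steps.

A ⇒ tAt ⇒ ttAtt ⇒ tttAttt ⇒ tttyAyttt ⇒ tttyyAyyttt ⇒ tttyyyAyyyttt ⇒ tttyyyyyyttt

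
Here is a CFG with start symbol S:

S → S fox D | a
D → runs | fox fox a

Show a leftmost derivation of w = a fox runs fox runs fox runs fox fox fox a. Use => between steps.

S => S fox D   [S → S fox D]
S fox D => S fox D fox D   [S → S fox D]
S fox D fox D => S fox D fox D fox D   [S → S fox D]
S fox D fox D fox D => S fox D fox D fox D fox D   [S → S fox D]
S fox D fox D fox D fox D => a fox D fox D fox D fox D   [S → a]
a fox D fox D fox D fox D => a fox runs fox D fox D fox D   [D → runs]
a fox runs fox D fox D fox D => a fox runs fox runs fox D fox D   [D → runs]
a fox runs fox runs fox D fox D => a fox runs fox runs fox runs fox D   [D → runs]
a fox runs fox runs fox runs fox D => a fox runs fox runs fox runs fox fox fox a   [D → fox fox a]

S => S fox D => S fox D fox D => S fox D fox D fox D => S fox D fox D fox D fox D => a fox D fox D fox D fox D => a fox runs fox D fox D fox D => a fox runs fox runs fox D fox D => a fox runs fox runs fox runs fox D => a fox runs fox runs fox runs fox fox fox a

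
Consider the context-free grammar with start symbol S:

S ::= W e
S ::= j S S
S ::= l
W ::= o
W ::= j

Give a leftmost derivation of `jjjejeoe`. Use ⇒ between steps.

S ⇒ jSS   [S ::= j S S]
jSS ⇒ jjSSS   [S ::= j S S]
jjSSS ⇒ jjWeSS   [S ::= W e]
jjWeSS ⇒ jjjeSS   [W ::= j]
jjjeSS ⇒ jjjeWeS   [S ::= W e]
jjjeWeS ⇒ jjjejeS   [W ::= j]
jjjejeS ⇒ jjjejeWe   [S ::= W e]
jjjejeWe ⇒ jjjejeoe   [W ::= o]

S ⇒ jSS ⇒ jjSSS ⇒ jjWeSS ⇒ jjjeSS ⇒ jjjeWeS ⇒ jjjejeS ⇒ jjjejeWe ⇒ jjjejeoe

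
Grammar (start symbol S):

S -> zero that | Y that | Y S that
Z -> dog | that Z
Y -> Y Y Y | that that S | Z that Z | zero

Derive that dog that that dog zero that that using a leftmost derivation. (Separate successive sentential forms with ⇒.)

S ⇒ Y S that ⇒ Z that Z S that ⇒ that Z that Z S that ⇒ that dog that Z S that ⇒ that dog that that Z S that ⇒ that dog that that dog S that ⇒ that dog that that dog zero that that

S ⇒ Y S that   [S -> Y S that]
Y S that ⇒ Z that Z S that   [Y -> Z that Z]
Z that Z S that ⇒ that Z that Z S that   [Z -> that Z]
that Z that Z S that ⇒ that dog that Z S that   [Z -> dog]
that dog that Z S that ⇒ that dog that that Z S that   [Z -> that Z]
that dog that that Z S that ⇒ that dog that that dog S that   [Z -> dog]
that dog that that dog S that ⇒ that dog that that dog zero that that   [S -> zero that]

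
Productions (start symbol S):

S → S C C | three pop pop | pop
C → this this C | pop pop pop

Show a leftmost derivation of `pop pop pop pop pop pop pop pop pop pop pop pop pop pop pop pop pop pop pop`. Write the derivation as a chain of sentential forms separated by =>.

S => S C C => S C C C C => S C C C C C C => pop C C C C C C => pop pop pop pop C C C C C => pop pop pop pop pop pop pop C C C C => pop pop pop pop pop pop pop pop pop pop C C C => pop pop pop pop pop pop pop pop pop pop pop pop pop C C => pop pop pop pop pop pop pop pop pop pop pop pop pop pop pop pop C => pop pop pop pop pop pop pop pop pop pop pop pop pop pop pop pop pop pop pop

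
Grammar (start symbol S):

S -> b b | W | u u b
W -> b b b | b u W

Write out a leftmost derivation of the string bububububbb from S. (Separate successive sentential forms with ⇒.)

S ⇒ W   [S -> W]
W ⇒ buW   [W -> b u W]
buW ⇒ bubuW   [W -> b u W]
bubuW ⇒ bububuW   [W -> b u W]
bububuW ⇒ bubububuW   [W -> b u W]
bubububuW ⇒ bububububbb   [W -> b b b]

S ⇒ W ⇒ buW ⇒ bubuW ⇒ bububuW ⇒ bubububuW ⇒ bububububbb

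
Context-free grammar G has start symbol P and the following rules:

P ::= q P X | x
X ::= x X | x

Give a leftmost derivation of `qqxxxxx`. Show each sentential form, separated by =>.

P => qPX   [P ::= q P X]
qPX => qqPXX   [P ::= q P X]
qqPXX => qqxXX   [P ::= x]
qqxXX => qqxxX   [X ::= x]
qqxxX => qqxxxX   [X ::= x X]
qqxxxX => qqxxxxX   [X ::= x X]
qqxxxxX => qqxxxxx   [X ::= x]

P=>qPX=>qqPXX=>qqxXX=>qqxxX=>qqxxxX=>qqxxxxX=>qqxxxxx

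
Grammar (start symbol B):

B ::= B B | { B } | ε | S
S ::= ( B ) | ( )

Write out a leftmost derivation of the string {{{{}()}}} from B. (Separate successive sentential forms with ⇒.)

B ⇒ {B}   [B ::= { B }]
{B} ⇒ {{B}}   [B ::= { B }]
{{B}} ⇒ {{BB}}   [B ::= B B]
{{BB}} ⇒ {{{B}B}}   [B ::= { B }]
{{{B}B}} ⇒ {{{BB}B}}   [B ::= B B]
{{{BB}B}} ⇒ {{{{B}B}B}}   [B ::= { B }]
{{{{B}B}B}} ⇒ {{{{}B}B}}   [B ::= ε]
{{{{}B}B}} ⇒ {{{{}BB}B}}   [B ::= B B]
{{{{}BB}B}} ⇒ {{{{}BBB}B}}   [B ::= B B]
{{{{}BBB}B}} ⇒ {{{{}SBB}B}}   [B ::= S]
{{{{}SBB}B}} ⇒ {{{{}()BB}B}}   [S ::= ( )]
{{{{}()BB}B}} ⇒ {{{{}()B}B}}   [B ::= ε]
{{{{}()B}B}} ⇒ {{{{}()}B}}   [B ::= ε]
{{{{}()}B}} ⇒ {{{{}()}}}   [B ::= ε]

B⇒{B}⇒{{B}}⇒{{BB}}⇒{{{B}B}}⇒{{{BB}B}}⇒{{{{B}B}B}}⇒{{{{}B}B}}⇒{{{{}BB}B}}⇒{{{{}BBB}B}}⇒{{{{}SBB}B}}⇒{{{{}()BB}B}}⇒{{{{}()B}B}}⇒{{{{}()}B}}⇒{{{{}()}}}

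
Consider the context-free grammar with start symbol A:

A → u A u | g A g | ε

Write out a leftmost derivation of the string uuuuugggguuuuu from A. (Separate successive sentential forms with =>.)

A => uAu   [A → u A u]
uAu => uuAuu   [A → u A u]
uuAuu => uuuAuuu   [A → u A u]
uuuAuuu => uuuuAuuuu   [A → u A u]
uuuuAuuuu => uuuuuAuuuuu   [A → u A u]
uuuuuAuuuuu => uuuuugAguuuuu   [A → g A g]
uuuuugAguuuuu => uuuuuggAgguuuuu   [A → g A g]
uuuuuggAgguuuuu => uuuuugggguuuuu   [A → ε]

A => uAu => uuAuu => uuuAuuu => uuuuAuuuu => uuuuuAuuuuu => uuuuugAguuuuu => uuuuuggAgguuuuu => uuuuugggguuuuu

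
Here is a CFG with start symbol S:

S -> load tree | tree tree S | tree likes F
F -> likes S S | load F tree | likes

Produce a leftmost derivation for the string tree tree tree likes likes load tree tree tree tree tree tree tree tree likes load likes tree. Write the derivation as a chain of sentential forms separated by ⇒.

S ⇒ tree tree S ⇒ tree tree tree likes F ⇒ tree tree tree likes likes S S ⇒ tree tree tree likes likes load tree S ⇒ tree tree tree likes likes load tree tree tree S ⇒ tree tree tree likes likes load tree tree tree tree tree S ⇒ tree tree tree likes likes load tree tree tree tree tree tree tree S ⇒ tree tree tree likes likes load tree tree tree tree tree tree tree tree likes F ⇒ tree tree tree likes likes load tree tree tree tree tree tree tree tree likes load F tree ⇒ tree tree tree likes likes load tree tree tree tree tree tree tree tree likes load likes tree

S ⇒ tree tree S   [S -> tree tree S]
tree tree S ⇒ tree tree tree likes F   [S -> tree likes F]
tree tree tree likes F ⇒ tree tree tree likes likes S S   [F -> likes S S]
tree tree tree likes likes S S ⇒ tree tree tree likes likes load tree S   [S -> load tree]
tree tree tree likes likes load tree S ⇒ tree tree tree likes likes load tree tree tree S   [S -> tree tree S]
tree tree tree likes likes load tree tree tree S ⇒ tree tree tree likes likes load tree tree tree tree tree S   [S -> tree tree S]
tree tree tree likes likes load tree tree tree tree tree S ⇒ tree tree tree likes likes load tree tree tree tree tree tree tree S   [S -> tree tree S]
tree tree tree likes likes load tree tree tree tree tree tree tree S ⇒ tree tree tree likes likes load tree tree tree tree tree tree tree tree likes F   [S -> tree likes F]
tree tree tree likes likes load tree tree tree tree tree tree tree tree likes F ⇒ tree tree tree likes likes load tree tree tree tree tree tree tree tree likes load F tree   [F -> load F tree]
tree tree tree likes likes load tree tree tree tree tree tree tree tree likes load F tree ⇒ tree tree tree likes likes load tree tree tree tree tree tree tree tree likes load likes tree   [F -> likes]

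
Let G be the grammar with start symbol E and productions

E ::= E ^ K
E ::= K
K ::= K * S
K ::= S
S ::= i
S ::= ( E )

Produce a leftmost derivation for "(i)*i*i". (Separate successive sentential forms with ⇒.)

E ⇒ K ⇒ K*S ⇒ K*S*S ⇒ S*S*S ⇒ (E)*S*S ⇒ (K)*S*S ⇒ (S)*S*S ⇒ (i)*S*S ⇒ (i)*i*S ⇒ (i)*i*i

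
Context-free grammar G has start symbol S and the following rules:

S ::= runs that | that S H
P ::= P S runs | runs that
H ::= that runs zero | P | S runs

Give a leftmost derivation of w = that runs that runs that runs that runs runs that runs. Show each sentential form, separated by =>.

S => that S H => that runs that H => that runs that P => that runs that P S runs => that runs that P S runs S runs => that runs that runs that S runs S runs => that runs that runs that runs that runs S runs => that runs that runs that runs that runs runs that runs

S => that S H   [S ::= that S H]
that S H => that runs that H   [S ::= runs that]
that runs that H => that runs that P   [H ::= P]
that runs that P => that runs that P S runs   [P ::= P S runs]
that runs that P S runs => that runs that P S runs S runs   [P ::= P S runs]
that runs that P S runs S runs => that runs that runs that S runs S runs   [P ::= runs that]
that runs that runs that S runs S runs => that runs that runs that runs that runs S runs   [S ::= runs that]
that runs that runs that runs that runs S runs => that runs that runs that runs that runs runs that runs   [S ::= runs that]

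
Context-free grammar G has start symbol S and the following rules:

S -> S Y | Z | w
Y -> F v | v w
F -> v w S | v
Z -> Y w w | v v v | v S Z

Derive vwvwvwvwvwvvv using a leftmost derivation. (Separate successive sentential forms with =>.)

S => Z => vSZ => vSYZ => vSYYZ => vSYYYZ => vSYYYYZ => vwYYYYZ => vwvwYYYZ => vwvwvwYYZ => vwvwvwvwYZ => vwvwvwvwvwZ => vwvwvwvwvwvvv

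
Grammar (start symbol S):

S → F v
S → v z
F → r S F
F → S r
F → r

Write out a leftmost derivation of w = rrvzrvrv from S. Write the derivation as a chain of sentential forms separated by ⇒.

S ⇒ Fv ⇒ rSFv ⇒ rFvFv ⇒ rrSFvFv ⇒ rrvzFvFv ⇒ rrvzrvFv ⇒ rrvzrvrv

S ⇒ Fv   [S → F v]
Fv ⇒ rSFv   [F → r S F]
rSFv ⇒ rFvFv   [S → F v]
rFvFv ⇒ rrSFvFv   [F → r S F]
rrSFvFv ⇒ rrvzFvFv   [S → v z]
rrvzFvFv ⇒ rrvzrvFv   [F → r]
rrvzrvFv ⇒ rrvzrvrv   [F → r]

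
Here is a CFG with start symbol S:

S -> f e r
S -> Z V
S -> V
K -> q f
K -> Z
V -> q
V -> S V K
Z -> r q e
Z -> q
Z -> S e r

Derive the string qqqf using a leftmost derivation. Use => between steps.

S => V => SVK => VVK => qVK => qqK => qqqf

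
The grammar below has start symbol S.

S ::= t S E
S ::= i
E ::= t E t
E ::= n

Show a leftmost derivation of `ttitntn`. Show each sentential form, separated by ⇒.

S ⇒ tSE   [S ::= t S E]
tSE ⇒ ttSEE   [S ::= t S E]
ttSEE ⇒ ttiEE   [S ::= i]
ttiEE ⇒ ttitEtE   [E ::= t E t]
ttitEtE ⇒ ttitntE   [E ::= n]
ttitntE ⇒ ttitntn   [E ::= n]

S ⇒ tSE ⇒ ttSEE ⇒ ttiEE ⇒ ttitEtE ⇒ ttitntE ⇒ ttitntn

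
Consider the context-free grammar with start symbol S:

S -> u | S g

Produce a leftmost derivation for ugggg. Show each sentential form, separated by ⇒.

S ⇒ Sg   [S -> S g]
Sg ⇒ Sgg   [S -> S g]
Sgg ⇒ Sggg   [S -> S g]
Sggg ⇒ Sgggg   [S -> S g]
Sgggg ⇒ ugggg   [S -> u]

S ⇒ Sg ⇒ Sgg ⇒ Sggg ⇒ Sgggg ⇒ ugggg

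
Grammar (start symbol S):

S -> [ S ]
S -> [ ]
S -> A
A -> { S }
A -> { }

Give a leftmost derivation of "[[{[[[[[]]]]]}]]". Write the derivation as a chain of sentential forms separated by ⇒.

S ⇒ [S]   [S -> [ S ]]
[S] ⇒ [[S]]   [S -> [ S ]]
[[S]] ⇒ [[A]]   [S -> A]
[[A]] ⇒ [[{S}]]   [A -> { S }]
[[{S}]] ⇒ [[{[S]}]]   [S -> [ S ]]
[[{[S]}]] ⇒ [[{[[S]]}]]   [S -> [ S ]]
[[{[[S]]}]] ⇒ [[{[[[S]]]}]]   [S -> [ S ]]
[[{[[[S]]]}]] ⇒ [[{[[[[S]]]]}]]   [S -> [ S ]]
[[{[[[[S]]]]}]] ⇒ [[{[[[[[]]]]]}]]   [S -> [ ]]

S⇒[S]⇒[[S]]⇒[[A]]⇒[[{S}]]⇒[[{[S]}]]⇒[[{[[S]]}]]⇒[[{[[[S]]]}]]⇒[[{[[[[S]]]]}]]⇒[[{[[[[[]]]]]}]]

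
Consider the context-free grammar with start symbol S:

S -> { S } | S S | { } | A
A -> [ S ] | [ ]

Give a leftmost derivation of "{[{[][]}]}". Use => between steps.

S => {S}   [S -> { S }]
{S} => {A}   [S -> A]
{A} => {[S]}   [A -> [ S ]]
{[S]} => {[{S}]}   [S -> { S }]
{[{S}]} => {[{SS}]}   [S -> S S]
{[{SS}]} => {[{AS}]}   [S -> A]
{[{AS}]} => {[{[]S}]}   [A -> [ ]]
{[{[]S}]} => {[{[]A}]}   [S -> A]
{[{[]A}]} => {[{[][]}]}   [A -> [ ]]

S=>{S}=>{A}=>{[S]}=>{[{S}]}=>{[{SS}]}=>{[{AS}]}=>{[{[]S}]}=>{[{[]A}]}=>{[{[][]}]}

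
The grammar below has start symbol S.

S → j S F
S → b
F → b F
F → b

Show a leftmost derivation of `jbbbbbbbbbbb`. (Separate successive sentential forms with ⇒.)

S⇒jSF⇒jbF⇒jbbF⇒jbbbF⇒jbbbbF⇒jbbbbbF⇒jbbbbbbF⇒jbbbbbbbF⇒jbbbbbbbbF⇒jbbbbbbbbbF⇒jbbbbbbbbbbF⇒jbbbbbbbbbbb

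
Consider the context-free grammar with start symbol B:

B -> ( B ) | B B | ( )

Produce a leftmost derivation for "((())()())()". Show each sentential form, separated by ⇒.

B ⇒ BB ⇒ (B)B ⇒ (BB)B ⇒ (BBB)B ⇒ ((B)BB)B ⇒ ((())BB)B ⇒ ((())()B)B ⇒ ((())()())B ⇒ ((())()())()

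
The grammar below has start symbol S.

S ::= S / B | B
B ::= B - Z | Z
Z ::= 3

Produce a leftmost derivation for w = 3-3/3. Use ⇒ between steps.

S ⇒ S/B ⇒ B/B ⇒ B-Z/B ⇒ Z-Z/B ⇒ 3-Z/B ⇒ 3-3/B ⇒ 3-3/Z ⇒ 3-3/3

S ⇒ S/B   [S ::= S / B]
S/B ⇒ B/B   [S ::= B]
B/B ⇒ B-Z/B   [B ::= B - Z]
B-Z/B ⇒ Z-Z/B   [B ::= Z]
Z-Z/B ⇒ 3-Z/B   [Z ::= 3]
3-Z/B ⇒ 3-3/B   [Z ::= 3]
3-3/B ⇒ 3-3/Z   [B ::= Z]
3-3/Z ⇒ 3-3/3   [Z ::= 3]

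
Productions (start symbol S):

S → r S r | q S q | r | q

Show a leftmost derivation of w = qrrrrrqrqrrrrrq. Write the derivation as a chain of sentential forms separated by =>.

S=>qSq=>qrSrq=>qrrSrrq=>qrrrSrrrq=>qrrrrSrrrrq=>qrrrrrSrrrrrq=>qrrrrrqSqrrrrrq=>qrrrrrqrqrrrrrq

S => qSq   [S → q S q]
qSq => qrSrq   [S → r S r]
qrSrq => qrrSrrq   [S → r S r]
qrrSrrq => qrrrSrrrq   [S → r S r]
qrrrSrrrq => qrrrrSrrrrq   [S → r S r]
qrrrrSrrrrq => qrrrrrSrrrrrq   [S → r S r]
qrrrrrSrrrrrq => qrrrrrqSqrrrrrq   [S → q S q]
qrrrrrqSqrrrrrq => qrrrrrqrqrrrrrq   [S → r]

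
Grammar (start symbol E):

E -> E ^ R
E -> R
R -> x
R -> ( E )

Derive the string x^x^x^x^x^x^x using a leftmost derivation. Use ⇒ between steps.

E ⇒ E^R ⇒ E^R^R ⇒ E^R^R^R ⇒ E^R^R^R^R ⇒ E^R^R^R^R^R ⇒ E^R^R^R^R^R^R ⇒ R^R^R^R^R^R^R ⇒ x^R^R^R^R^R^R ⇒ x^x^R^R^R^R^R ⇒ x^x^x^R^R^R^R ⇒ x^x^x^x^R^R^R ⇒ x^x^x^x^x^R^R ⇒ x^x^x^x^x^x^R ⇒ x^x^x^x^x^x^x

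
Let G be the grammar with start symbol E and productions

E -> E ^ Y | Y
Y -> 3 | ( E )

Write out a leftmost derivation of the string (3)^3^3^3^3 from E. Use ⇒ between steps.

E ⇒ E^Y ⇒ E^Y^Y ⇒ E^Y^Y^Y ⇒ E^Y^Y^Y^Y ⇒ Y^Y^Y^Y^Y ⇒ (E)^Y^Y^Y^Y ⇒ (Y)^Y^Y^Y^Y ⇒ (3)^Y^Y^Y^Y ⇒ (3)^3^Y^Y^Y ⇒ (3)^3^3^Y^Y ⇒ (3)^3^3^3^Y ⇒ (3)^3^3^3^3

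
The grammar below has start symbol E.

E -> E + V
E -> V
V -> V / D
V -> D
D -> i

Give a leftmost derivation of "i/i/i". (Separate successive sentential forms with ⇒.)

E ⇒ V ⇒ V/D ⇒ V/D/D ⇒ D/D/D ⇒ i/D/D ⇒ i/i/D ⇒ i/i/i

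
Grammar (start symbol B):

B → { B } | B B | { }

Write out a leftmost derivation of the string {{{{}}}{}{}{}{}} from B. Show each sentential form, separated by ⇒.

B ⇒ {B} ⇒ {BB} ⇒ {BBB} ⇒ {{B}BB} ⇒ {{{B}}BB} ⇒ {{{{}}}BB} ⇒ {{{{}}}BBB} ⇒ {{{{}}}BBBB} ⇒ {{{{}}}{}BBB} ⇒ {{{{}}}{}{}BB} ⇒ {{{{}}}{}{}{}B} ⇒ {{{{}}}{}{}{}{}}

B ⇒ {B}   [B → { B }]
{B} ⇒ {BB}   [B → B B]
{BB} ⇒ {BBB}   [B → B B]
{BBB} ⇒ {{B}BB}   [B → { B }]
{{B}BB} ⇒ {{{B}}BB}   [B → { B }]
{{{B}}BB} ⇒ {{{{}}}BB}   [B → { }]
{{{{}}}BB} ⇒ {{{{}}}BBB}   [B → B B]
{{{{}}}BBB} ⇒ {{{{}}}BBBB}   [B → B B]
{{{{}}}BBBB} ⇒ {{{{}}}{}BBB}   [B → { }]
{{{{}}}{}BBB} ⇒ {{{{}}}{}{}BB}   [B → { }]
{{{{}}}{}{}BB} ⇒ {{{{}}}{}{}{}B}   [B → { }]
{{{{}}}{}{}{}B} ⇒ {{{{}}}{}{}{}{}}   [B → { }]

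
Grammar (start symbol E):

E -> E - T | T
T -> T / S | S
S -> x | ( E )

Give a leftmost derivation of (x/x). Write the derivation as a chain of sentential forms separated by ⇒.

E⇒T⇒S⇒(E)⇒(T)⇒(T/S)⇒(S/S)⇒(x/S)⇒(x/x)

E ⇒ T   [E -> T]
T ⇒ S   [T -> S]
S ⇒ (E)   [S -> ( E )]
(E) ⇒ (T)   [E -> T]
(T) ⇒ (T/S)   [T -> T / S]
(T/S) ⇒ (S/S)   [T -> S]
(S/S) ⇒ (x/S)   [S -> x]
(x/S) ⇒ (x/x)   [S -> x]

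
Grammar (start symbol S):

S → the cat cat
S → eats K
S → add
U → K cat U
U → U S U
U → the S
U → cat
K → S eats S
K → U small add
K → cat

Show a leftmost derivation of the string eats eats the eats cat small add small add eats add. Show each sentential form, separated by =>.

S => eats K => eats S eats S => eats eats K eats S => eats eats U small add eats S => eats eats the S small add eats S => eats eats the eats K small add eats S => eats eats the eats U small add small add eats S => eats eats the eats cat small add small add eats S => eats eats the eats cat small add small add eats add

S => eats K   [S → eats K]
eats K => eats S eats S   [K → S eats S]
eats S eats S => eats eats K eats S   [S → eats K]
eats eats K eats S => eats eats U small add eats S   [K → U small add]
eats eats U small add eats S => eats eats the S small add eats S   [U → the S]
eats eats the S small add eats S => eats eats the eats K small add eats S   [S → eats K]
eats eats the eats K small add eats S => eats eats the eats U small add small add eats S   [K → U small add]
eats eats the eats U small add small add eats S => eats eats the eats cat small add small add eats S   [U → cat]
eats eats the eats cat small add small add eats S => eats eats the eats cat small add small add eats add   [S → add]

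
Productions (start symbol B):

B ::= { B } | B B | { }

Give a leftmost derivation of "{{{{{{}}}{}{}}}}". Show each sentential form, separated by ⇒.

B ⇒ {B} ⇒ {{B}} ⇒ {{{B}}} ⇒ {{{BB}}} ⇒ {{{{B}B}}} ⇒ {{{{{B}}B}}} ⇒ {{{{{{}}}B}}} ⇒ {{{{{{}}}BB}}} ⇒ {{{{{{}}}{}B}}} ⇒ {{{{{{}}}{}{}}}}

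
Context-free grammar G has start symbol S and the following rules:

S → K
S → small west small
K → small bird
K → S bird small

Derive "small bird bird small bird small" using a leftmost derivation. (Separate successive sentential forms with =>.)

S => K => S bird small => K bird small => S bird small bird small => K bird small bird small => small bird bird small bird small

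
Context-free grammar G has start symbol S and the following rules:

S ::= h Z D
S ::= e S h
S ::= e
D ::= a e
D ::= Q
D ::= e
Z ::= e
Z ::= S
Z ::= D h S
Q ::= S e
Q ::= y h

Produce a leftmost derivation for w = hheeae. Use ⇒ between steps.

S ⇒ hZD   [S ::= h Z D]
hZD ⇒ hSD   [Z ::= S]
hSD ⇒ hhZDD   [S ::= h Z D]
hhZDD ⇒ hheDD   [Z ::= e]
hheDD ⇒ hheeD   [D ::= e]
hheeD ⇒ hheeae   [D ::= a e]

S ⇒ hZD ⇒ hSD ⇒ hhZDD ⇒ hheDD ⇒ hheeD ⇒ hheeae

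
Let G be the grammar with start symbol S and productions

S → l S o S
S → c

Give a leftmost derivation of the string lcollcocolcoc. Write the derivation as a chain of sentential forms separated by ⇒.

S ⇒ lSoS ⇒ lcoS ⇒ lcolSoS ⇒ lcollSoSoS ⇒ lcollcoSoS ⇒ lcollcocoS ⇒ lcollcocolSoS ⇒ lcollcocolcoS ⇒ lcollcocolcoc

S ⇒ lSoS   [S → l S o S]
lSoS ⇒ lcoS   [S → c]
lcoS ⇒ lcolSoS   [S → l S o S]
lcolSoS ⇒ lcollSoSoS   [S → l S o S]
lcollSoSoS ⇒ lcollcoSoS   [S → c]
lcollcoSoS ⇒ lcollcocoS   [S → c]
lcollcocoS ⇒ lcollcocolSoS   [S → l S o S]
lcollcocolSoS ⇒ lcollcocolcoS   [S → c]
lcollcocolcoS ⇒ lcollcocolcoc   [S → c]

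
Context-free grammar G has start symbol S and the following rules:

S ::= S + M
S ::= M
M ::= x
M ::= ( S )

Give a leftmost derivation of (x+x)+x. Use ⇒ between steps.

S ⇒ S+M ⇒ M+M ⇒ (S)+M ⇒ (S+M)+M ⇒ (M+M)+M ⇒ (x+M)+M ⇒ (x+x)+M ⇒ (x+x)+x

S ⇒ S+M   [S ::= S + M]
S+M ⇒ M+M   [S ::= M]
M+M ⇒ (S)+M   [M ::= ( S )]
(S)+M ⇒ (S+M)+M   [S ::= S + M]
(S+M)+M ⇒ (M+M)+M   [S ::= M]
(M+M)+M ⇒ (x+M)+M   [M ::= x]
(x+M)+M ⇒ (x+x)+M   [M ::= x]
(x+x)+M ⇒ (x+x)+x   [M ::= x]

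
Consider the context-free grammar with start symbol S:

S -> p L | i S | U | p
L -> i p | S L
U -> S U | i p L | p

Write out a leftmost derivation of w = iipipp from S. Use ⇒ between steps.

S ⇒ iS ⇒ iU ⇒ iSU ⇒ iUU ⇒ iipLU ⇒ iipipU ⇒ iipipp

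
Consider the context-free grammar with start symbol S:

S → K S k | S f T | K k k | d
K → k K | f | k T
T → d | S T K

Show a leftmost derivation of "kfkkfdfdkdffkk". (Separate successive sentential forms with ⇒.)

S ⇒ Kkk   [S → K k k]
Kkk ⇒ kTkk   [K → k T]
kTkk ⇒ kSTKkk   [T → S T K]
kSTKkk ⇒ kKkkTKkk   [S → K k k]
kKkkTKkk ⇒ kfkkTKkk   [K → f]
kfkkTKkk ⇒ kfkkSTKKkk   [T → S T K]
kfkkSTKKkk ⇒ kfkkKSkTKKkk   [S → K S k]
kfkkKSkTKKkk ⇒ kfkkfSkTKKkk   [K → f]
kfkkfSkTKKkk ⇒ kfkkfSfTkTKKkk   [S → S f T]
kfkkfSfTkTKKkk ⇒ kfkkfdfTkTKKkk   [S → d]
kfkkfdfTkTKKkk ⇒ kfkkfdfdkTKKkk   [T → d]
kfkkfdfdkTKKkk ⇒ kfkkfdfdkdKKkk   [T → d]
kfkkfdfdkdKKkk ⇒ kfkkfdfdkdfKkk   [K → f]
kfkkfdfdkdfKkk ⇒ kfkkfdfdkdffkk   [K → f]

S ⇒ Kkk ⇒ kTkk ⇒ kSTKkk ⇒ kKkkTKkk ⇒ kfkkTKkk ⇒ kfkkSTKKkk ⇒ kfkkKSkTKKkk ⇒ kfkkfSkTKKkk ⇒ kfkkfSfTkTKKkk ⇒ kfkkfdfTkTKKkk ⇒ kfkkfdfdkTKKkk ⇒ kfkkfdfdkdKKkk ⇒ kfkkfdfdkdfKkk ⇒ kfkkfdfdkdffkk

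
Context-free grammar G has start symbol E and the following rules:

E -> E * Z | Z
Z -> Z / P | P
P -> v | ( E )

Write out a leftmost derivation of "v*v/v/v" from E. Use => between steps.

E => E*Z   [E -> E * Z]
E*Z => Z*Z   [E -> Z]
Z*Z => P*Z   [Z -> P]
P*Z => v*Z   [P -> v]
v*Z => v*Z/P   [Z -> Z / P]
v*Z/P => v*Z/P/P   [Z -> Z / P]
v*Z/P/P => v*P/P/P   [Z -> P]
v*P/P/P => v*v/P/P   [P -> v]
v*v/P/P => v*v/v/P   [P -> v]
v*v/v/P => v*v/v/v   [P -> v]

E => E*Z => Z*Z => P*Z => v*Z => v*Z/P => v*Z/P/P => v*P/P/P => v*v/P/P => v*v/v/P => v*v/v/v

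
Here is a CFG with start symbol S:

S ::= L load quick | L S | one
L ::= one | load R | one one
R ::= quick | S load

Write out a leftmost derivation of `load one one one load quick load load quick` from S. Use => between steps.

S => L load quick => load R load quick => load S load load quick => load L S load load quick => load one one S load load quick => load one one L load quick load load quick => load one one one load quick load load quick

S => L load quick   [S ::= L load quick]
L load quick => load R load quick   [L ::= load R]
load R load quick => load S load load quick   [R ::= S load]
load S load load quick => load L S load load quick   [S ::= L S]
load L S load load quick => load one one S load load quick   [L ::= one one]
load one one S load load quick => load one one L load quick load load quick   [S ::= L load quick]
load one one L load quick load load quick => load one one one load quick load load quick   [L ::= one]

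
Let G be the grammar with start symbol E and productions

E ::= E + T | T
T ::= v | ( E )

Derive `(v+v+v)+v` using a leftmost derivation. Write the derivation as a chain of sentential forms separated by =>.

E => E+T => T+T => (E)+T => (E+T)+T => (E+T+T)+T => (T+T+T)+T => (v+T+T)+T => (v+v+T)+T => (v+v+v)+T => (v+v+v)+v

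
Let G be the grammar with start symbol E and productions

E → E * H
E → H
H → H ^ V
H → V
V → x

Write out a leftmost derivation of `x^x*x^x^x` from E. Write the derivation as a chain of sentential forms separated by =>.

E=>E*H=>H*H=>H^V*H=>V^V*H=>x^V*H=>x^x*H=>x^x*H^V=>x^x*H^V^V=>x^x*V^V^V=>x^x*x^V^V=>x^x*x^x^V=>x^x*x^x^x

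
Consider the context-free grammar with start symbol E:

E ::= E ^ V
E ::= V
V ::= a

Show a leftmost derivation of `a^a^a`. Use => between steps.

E=>E^V=>E^V^V=>V^V^V=>a^V^V=>a^a^V=>a^a^a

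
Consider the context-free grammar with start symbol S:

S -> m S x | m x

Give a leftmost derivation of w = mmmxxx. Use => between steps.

S => mSx => mmSxx => mmmxxx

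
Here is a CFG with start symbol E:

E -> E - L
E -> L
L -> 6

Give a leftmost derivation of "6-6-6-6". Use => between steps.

E => E-L => E-L-L => E-L-L-L => L-L-L-L => 6-L-L-L => 6-6-L-L => 6-6-6-L => 6-6-6-6

E => E-L   [E -> E - L]
E-L => E-L-L   [E -> E - L]
E-L-L => E-L-L-L   [E -> E - L]
E-L-L-L => L-L-L-L   [E -> L]
L-L-L-L => 6-L-L-L   [L -> 6]
6-L-L-L => 6-6-L-L   [L -> 6]
6-6-L-L => 6-6-6-L   [L -> 6]
6-6-6-L => 6-6-6-6   [L -> 6]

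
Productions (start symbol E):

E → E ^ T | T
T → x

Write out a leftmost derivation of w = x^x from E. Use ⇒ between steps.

E⇒E^T⇒T^T⇒x^T⇒x^x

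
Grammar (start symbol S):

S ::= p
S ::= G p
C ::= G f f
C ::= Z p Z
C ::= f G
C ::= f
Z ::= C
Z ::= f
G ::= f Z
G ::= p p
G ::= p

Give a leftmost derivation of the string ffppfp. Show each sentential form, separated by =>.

S=>Gp=>fZp=>fCp=>fZpZp=>fCpZp=>ffGpZp=>ffppZp=>ffppCp=>ffppfp

S => Gp   [S ::= G p]
Gp => fZp   [G ::= f Z]
fZp => fCp   [Z ::= C]
fCp => fZpZp   [C ::= Z p Z]
fZpZp => fCpZp   [Z ::= C]
fCpZp => ffGpZp   [C ::= f G]
ffGpZp => ffppZp   [G ::= p]
ffppZp => ffppCp   [Z ::= C]
ffppCp => ffppfp   [C ::= f]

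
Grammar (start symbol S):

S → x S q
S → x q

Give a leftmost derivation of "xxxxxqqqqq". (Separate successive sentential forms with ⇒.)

S ⇒ xSq ⇒ xxSqq ⇒ xxxSqqq ⇒ xxxxSqqqq ⇒ xxxxxqqqqq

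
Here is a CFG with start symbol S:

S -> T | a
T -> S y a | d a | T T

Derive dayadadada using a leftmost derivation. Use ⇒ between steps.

S⇒T⇒TT⇒TTT⇒SyaTT⇒TyaTT⇒dayaTT⇒dayaTTT⇒dayadaTT⇒dayadadaT⇒dayadadada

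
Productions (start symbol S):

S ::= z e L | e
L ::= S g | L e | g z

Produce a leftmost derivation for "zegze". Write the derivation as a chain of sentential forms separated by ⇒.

S ⇒ zeL   [S ::= z e L]
zeL ⇒ zeLe   [L ::= L e]
zeLe ⇒ zegze   [L ::= g z]

S ⇒ zeL ⇒ zeLe ⇒ zegze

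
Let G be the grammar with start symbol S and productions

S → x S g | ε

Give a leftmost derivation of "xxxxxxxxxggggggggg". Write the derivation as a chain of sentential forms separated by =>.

S=>xSg=>xxSgg=>xxxSggg=>xxxxSgggg=>xxxxxSggggg=>xxxxxxSgggggg=>xxxxxxxSggggggg=>xxxxxxxxSgggggggg=>xxxxxxxxxSggggggggg=>xxxxxxxxxggggggggg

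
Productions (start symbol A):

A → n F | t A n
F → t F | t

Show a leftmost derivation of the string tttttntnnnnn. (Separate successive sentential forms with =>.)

A => tAn => ttAnn => tttAnnn => ttttAnnnn => tttttAnnnnn => tttttnFnnnnn => tttttntnnnnn

A => tAn   [A → t A n]
tAn => ttAnn   [A → t A n]
ttAnn => tttAnnn   [A → t A n]
tttAnnn => ttttAnnnn   [A → t A n]
ttttAnnnn => tttttAnnnnn   [A → t A n]
tttttAnnnnn => tttttnFnnnnn   [A → n F]
tttttnFnnnnn => tttttntnnnnn   [F → t]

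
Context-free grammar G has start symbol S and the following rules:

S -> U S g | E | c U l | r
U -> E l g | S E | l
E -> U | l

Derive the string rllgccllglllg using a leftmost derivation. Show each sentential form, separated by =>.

S => USg => SESg => rESg => rUSg => rElgSg => rllgSg => rllgcUlg => rllgcSElg => rllgccUlElg => rllgccElglElg => rllgccllglElg => rllgccllglllg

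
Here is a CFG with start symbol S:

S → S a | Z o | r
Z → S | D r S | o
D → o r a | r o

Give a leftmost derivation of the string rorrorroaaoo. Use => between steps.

S => Zo   [S → Z o]
Zo => DrSo   [Z → D r S]
DrSo => rorSo   [D → r o]
rorSo => rorZoo   [S → Z o]
rorZoo => rorDrSoo   [Z → D r S]
rorDrSoo => rorrorSoo   [D → r o]
rorrorSoo => rorrorSaoo   [S → S a]
rorrorSaoo => rorrorSaaoo   [S → S a]
rorrorSaaoo => rorrorZoaaoo   [S → Z o]
rorrorZoaaoo => rorrorSoaaoo   [Z → S]
rorrorSoaaoo => rorrorroaaoo   [S → r]

S => Zo => DrSo => rorSo => rorZoo => rorDrSoo => rorrorSoo => rorrorSaoo => rorrorSaaoo => rorrorZoaaoo => rorrorSoaaoo => rorrorroaaoo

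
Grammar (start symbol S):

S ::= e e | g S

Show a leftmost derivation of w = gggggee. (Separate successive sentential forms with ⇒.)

S ⇒ gS ⇒ ggS ⇒ gggS ⇒ ggggS ⇒ gggggS ⇒ gggggee

S ⇒ gS   [S ::= g S]
gS ⇒ ggS   [S ::= g S]
ggS ⇒ gggS   [S ::= g S]
gggS ⇒ ggggS   [S ::= g S]
ggggS ⇒ gggggS   [S ::= g S]
gggggS ⇒ gggggee   [S ::= e e]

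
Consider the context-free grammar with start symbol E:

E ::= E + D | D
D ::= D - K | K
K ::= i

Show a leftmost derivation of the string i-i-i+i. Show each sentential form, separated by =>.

E => E+D   [E ::= E + D]
E+D => D+D   [E ::= D]
D+D => D-K+D   [D ::= D - K]
D-K+D => D-K-K+D   [D ::= D - K]
D-K-K+D => K-K-K+D   [D ::= K]
K-K-K+D => i-K-K+D   [K ::= i]
i-K-K+D => i-i-K+D   [K ::= i]
i-i-K+D => i-i-i+D   [K ::= i]
i-i-i+D => i-i-i+K   [D ::= K]
i-i-i+K => i-i-i+i   [K ::= i]

E=>E+D=>D+D=>D-K+D=>D-K-K+D=>K-K-K+D=>i-K-K+D=>i-i-K+D=>i-i-i+D=>i-i-i+K=>i-i-i+i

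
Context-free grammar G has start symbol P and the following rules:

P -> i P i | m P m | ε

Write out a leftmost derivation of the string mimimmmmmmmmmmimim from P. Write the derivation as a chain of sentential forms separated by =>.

P => mPm => miPim => mimPmim => mimiPimim => mimimPmimim => mimimmPmmimim => mimimmmPmmmimim => mimimmmmPmmmmimim => mimimmmmmPmmmmmimim => mimimmmmmmmmmmimim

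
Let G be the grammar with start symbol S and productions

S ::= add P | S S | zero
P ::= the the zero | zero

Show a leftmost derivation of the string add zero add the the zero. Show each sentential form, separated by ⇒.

S ⇒ S S   [S ::= S S]
S S ⇒ add P S   [S ::= add P]
add P S ⇒ add zero S   [P ::= zero]
add zero S ⇒ add zero add P   [S ::= add P]
add zero add P ⇒ add zero add the the zero   [P ::= the the zero]

S ⇒ S S ⇒ add P S ⇒ add zero S ⇒ add zero add P ⇒ add zero add the the zero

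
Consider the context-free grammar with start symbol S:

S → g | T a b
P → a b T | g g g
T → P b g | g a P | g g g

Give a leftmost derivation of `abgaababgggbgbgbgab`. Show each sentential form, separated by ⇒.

S ⇒ Tab ⇒ Pbgab ⇒ abTbgab ⇒ abgaPbgab ⇒ abgaabTbgab ⇒ abgaabPbgbgab ⇒ abgaababTbgbgab ⇒ abgaababPbgbgbgab ⇒ abgaababgggbgbgbgab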